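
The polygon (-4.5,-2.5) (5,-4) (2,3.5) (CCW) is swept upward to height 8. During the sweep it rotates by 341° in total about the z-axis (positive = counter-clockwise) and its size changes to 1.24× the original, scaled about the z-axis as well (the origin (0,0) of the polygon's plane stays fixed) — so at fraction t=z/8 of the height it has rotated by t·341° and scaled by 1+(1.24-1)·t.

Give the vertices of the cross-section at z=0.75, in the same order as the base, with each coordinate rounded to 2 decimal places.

t = z/height = 0.75/8 = 0.09375
s = 1 + (scale-1)·z/height = 1 + (1.24-1)·0.75/8 = 1.022500
θ = twist·z/height = 341°·0.75/8 = 31.9688° = 0.557960 rad
cos θ = 0.848337, sin θ = 0.529457 (intermediates below are computed at full precision and shown rounded to 5 d.p.)
v1: (-4.5,-2.5) → rotate → (-2.49387,-4.50340) → ×s → (-2.54999,-4.60472) → (-2.55,-4.60)
v2: (5,-4) → rotate → (6.35951,-0.74606) → ×s → (6.50260,-0.76285) → (6.50,-0.76)
v3: (2,3.5) → rotate → (-0.15642,4.02809) → ×s → (-0.15994,4.11872) → (-0.16,4.12)

Cross-section at z=0.75: (-2.55,-4.60) (6.50,-0.76) (-0.16,4.12)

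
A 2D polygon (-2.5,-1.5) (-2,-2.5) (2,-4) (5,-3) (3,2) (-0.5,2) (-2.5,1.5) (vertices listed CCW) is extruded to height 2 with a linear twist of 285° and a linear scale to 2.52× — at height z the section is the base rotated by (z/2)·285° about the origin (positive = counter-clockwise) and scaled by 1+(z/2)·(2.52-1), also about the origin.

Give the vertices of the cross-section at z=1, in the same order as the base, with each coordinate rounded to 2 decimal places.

t = z/height = 1/2 = 0.5
s = 1 + (scale-1)·z/height = 1 + (2.52-1)·1/2 = 1.760000
θ = twist·z/height = 285°·1/2 = 142.5000° = 2.487094 rad
cos θ = -0.793353, sin θ = 0.608761 (intermediates below are computed at full precision and shown rounded to 5 d.p.)
v1: (-2.5,-1.5) → rotate → (2.89653,-0.33187) → ×s → (5.09788,-0.58410) → (5.10,-0.58)
v2: (-2,-2.5) → rotate → (3.10861,0.76586) → ×s → (5.47115,1.34791) → (5.47,1.35)
v3: (2,-4) → rotate → (0.84834,4.39094) → ×s → (1.49308,7.72805) → (1.49,7.73)
v4: (5,-3) → rotate → (-2.14048,5.42387) → ×s → (-3.76725,9.54601) → (-3.77,9.55)
v5: (3,2) → rotate → (-3.59758,0.23958) → ×s → (-6.33175,0.42166) → (-6.33,0.42)
v6: (-0.5,2) → rotate → (-0.82085,-1.89109) → ×s → (-1.44469,-3.32831) → (-1.44,-3.33)
v7: (-2.5,1.5) → rotate → (1.07024,-2.71193) → ×s → (1.88362,-4.77300) → (1.88,-4.77)

Cross-section at z=1: (5.10,-0.58) (5.47,1.35) (1.49,7.73) (-3.77,9.55) (-6.33,0.42) (-1.44,-3.33) (1.88,-4.77)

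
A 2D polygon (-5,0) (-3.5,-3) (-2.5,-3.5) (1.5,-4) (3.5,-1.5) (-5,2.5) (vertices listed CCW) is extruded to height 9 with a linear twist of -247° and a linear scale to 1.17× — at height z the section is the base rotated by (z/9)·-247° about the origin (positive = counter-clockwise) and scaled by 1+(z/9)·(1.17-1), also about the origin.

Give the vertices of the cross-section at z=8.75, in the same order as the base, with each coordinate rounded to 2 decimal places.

t = z/height = 8.75/9 = 0.972222
s = 1 + (scale-1)·z/height = 1 + (1.17-1)·8.75/9 = 1.165278
θ = twist·z/height = -247°·8.75/9 = -240.1389° = -4.191214 rad
cos θ = -0.497899, sin θ = 0.867235 (intermediates below are computed at full precision and shown rounded to 5 d.p.)
v1: (-5,0) → rotate → (2.48950,-4.33617) → ×s → (2.90095,-5.05285) → (2.90,-5.05)
v2: (-3.5,-3) → rotate → (4.34435,-1.54162) → ×s → (5.06238,-1.79642) → (5.06,-1.80)
v3: (-2.5,-3.5) → rotate → (4.28007,-0.42544) → ×s → (4.98747,-0.49576) → (4.99,-0.50)
v4: (1.5,-4) → rotate → (2.72209,3.29245) → ×s → (3.17199,3.83662) → (3.17,3.84)
v5: (3.5,-1.5) → rotate → (-0.44179,3.78217) → ×s → (-0.51481,4.40728) → (-0.51,4.41)
v6: (-5,2.5) → rotate → (0.32141,-5.58092) → ×s → (0.37453,-6.50333) → (0.37,-6.50)

Cross-section at z=8.75: (2.90,-5.05) (5.06,-1.80) (4.99,-0.50) (3.17,3.84) (-0.51,4.41) (0.37,-6.50)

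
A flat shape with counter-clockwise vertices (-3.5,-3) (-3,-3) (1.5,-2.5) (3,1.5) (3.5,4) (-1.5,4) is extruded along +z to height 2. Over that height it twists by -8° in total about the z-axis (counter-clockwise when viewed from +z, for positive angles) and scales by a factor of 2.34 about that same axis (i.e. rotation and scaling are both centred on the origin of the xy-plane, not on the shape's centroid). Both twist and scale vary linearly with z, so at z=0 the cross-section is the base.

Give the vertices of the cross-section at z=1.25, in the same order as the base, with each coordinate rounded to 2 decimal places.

t = z/height = 1.25/2 = 0.625
s = 1 + (scale-1)·z/height = 1 + (2.34-1)·1.25/2 = 1.837500
θ = twist·z/height = -8°·1.25/2 = -5.0000° = -0.087266 rad
cos θ = 0.996195, sin θ = -0.087156 (intermediates below are computed at full precision and shown rounded to 5 d.p.)
v1: (-3.5,-3) → rotate → (-3.74815,-2.68354) → ×s → (-6.88722,-4.93100) → (-6.89,-4.93)
v2: (-3,-3) → rotate → (-3.25005,-2.72712) → ×s → (-5.97197,-5.01108) → (-5.97,-5.01)
v3: (1.5,-2.5) → rotate → (1.27640,-2.62122) → ×s → (2.34539,-4.81649) → (2.35,-4.82)
v4: (3,1.5) → rotate → (3.11932,1.23282) → ×s → (5.73175,2.26532) → (5.73,2.27)
v5: (3.5,4) → rotate → (3.83530,3.67973) → ×s → (7.04737,6.76151) → (7.05,6.76)
v6: (-1.5,4) → rotate → (-1.14567,4.11551) → ×s → (-2.10517,7.56225) → (-2.11,7.56)

Cross-section at z=1.25: (-6.89,-4.93) (-5.97,-5.01) (2.35,-4.82) (5.73,2.27) (7.05,6.76) (-2.11,7.56)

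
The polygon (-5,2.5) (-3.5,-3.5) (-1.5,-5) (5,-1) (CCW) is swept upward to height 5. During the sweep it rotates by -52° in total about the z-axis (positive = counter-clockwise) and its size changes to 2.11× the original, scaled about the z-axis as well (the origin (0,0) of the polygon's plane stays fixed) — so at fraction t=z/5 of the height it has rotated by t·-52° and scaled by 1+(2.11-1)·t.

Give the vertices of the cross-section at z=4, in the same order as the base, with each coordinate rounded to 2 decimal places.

t = z/height = 4/5 = 0.8
s = 1 + (scale-1)·z/height = 1 + (2.11-1)·4/5 = 1.888000
θ = twist·z/height = -52°·4/5 = -41.6000° = -0.726057 rad
cos θ = 0.747798, sin θ = -0.663926 (intermediates below are computed at full precision and shown rounded to 5 d.p.)
v1: (-5,2.5) → rotate → (-2.07917,5.18913) → ×s → (-3.92548,9.79707) → (-3.93,9.80)
v2: (-3.5,-3.5) → rotate → (-4.94104,-0.29355) → ×s → (-9.32867,-0.55423) → (-9.33,-0.55)
v3: (-1.5,-5) → rotate → (-4.44133,-2.74310) → ×s → (-8.38523,-5.17897) → (-8.39,-5.18)
v4: (5,-1) → rotate → (3.07506,-4.06743) → ×s → (5.80572,-7.67931) → (5.81,-7.68)

Cross-section at z=4: (-3.93,9.80) (-9.33,-0.55) (-8.39,-5.18) (5.81,-7.68)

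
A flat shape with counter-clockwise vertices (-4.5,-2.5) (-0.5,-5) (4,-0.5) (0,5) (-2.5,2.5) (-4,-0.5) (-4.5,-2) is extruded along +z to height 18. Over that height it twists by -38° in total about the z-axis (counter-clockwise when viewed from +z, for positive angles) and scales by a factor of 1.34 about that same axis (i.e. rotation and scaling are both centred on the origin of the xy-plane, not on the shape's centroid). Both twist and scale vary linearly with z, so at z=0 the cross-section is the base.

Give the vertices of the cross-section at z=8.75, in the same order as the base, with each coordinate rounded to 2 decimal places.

t = z/height = 8.75/18 = 0.486111
s = 1 + (scale-1)·z/height = 1 + (1.34-1)·8.75/18 = 1.165278
θ = twist·z/height = -38°·8.75/18 = -18.4722° = -0.322401 rad
cos θ = 0.948477, sin θ = -0.316845 (intermediates below are computed at full precision and shown rounded to 5 d.p.)
v1: (-4.5,-2.5) → rotate → (-5.06026,-0.94539) → ×s → (-5.89661,-1.10164) → (-5.90,-1.10)
v2: (-0.5,-5) → rotate → (-2.05846,-4.58396) → ×s → (-2.39868,-5.34159) → (-2.40,-5.34)
v3: (4,-0.5) → rotate → (3.63549,-1.74162) → ×s → (4.23635,-2.02947) → (4.24,-2.03)
v4: (0,5) → rotate → (1.58422,4.74239) → ×s → (1.84606,5.52620) → (1.85,5.53)
v5: (-2.5,2.5) → rotate → (-1.57908,3.16331) → ×s → (-1.84007,3.68613) → (-1.84,3.69)
v6: (-4,-0.5) → rotate → (-3.95233,0.79314) → ×s → (-4.60556,0.92423) → (-4.61,0.92)
v7: (-4.5,-2) → rotate → (-4.90184,-0.47115) → ×s → (-5.71200,-0.54902) → (-5.71,-0.55)

Cross-section at z=8.75: (-5.90,-1.10) (-2.40,-5.34) (4.24,-2.03) (1.85,5.53) (-1.84,3.69) (-4.61,0.92) (-5.71,-0.55)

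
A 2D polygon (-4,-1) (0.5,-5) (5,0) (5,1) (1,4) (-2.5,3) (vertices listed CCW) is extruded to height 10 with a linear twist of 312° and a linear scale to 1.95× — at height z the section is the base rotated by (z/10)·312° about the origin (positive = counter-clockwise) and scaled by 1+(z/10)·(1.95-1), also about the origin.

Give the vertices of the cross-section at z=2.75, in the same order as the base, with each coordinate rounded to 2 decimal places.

t = z/height = 2.75/10 = 0.275
s = 1 + (scale-1)·z/height = 1 + (1.95-1)·2.75/10 = 1.261250
θ = twist·z/height = 312°·2.75/10 = 85.8000° = 1.497492 rad
cos θ = 0.073238, sin θ = 0.997314 (intermediates below are computed at full precision and shown rounded to 5 d.p.)
v1: (-4,-1) → rotate → (0.70436,-4.06250) → ×s → (0.88838,-5.12382) → (0.89,-5.12)
v2: (0.5,-5) → rotate → (5.02319,0.13247) → ×s → (6.33550,0.16707) → (6.34,0.17)
v3: (5,0) → rotate → (0.36619,4.98657) → ×s → (0.46186,6.28931) → (0.46,6.29)
v4: (5,1) → rotate → (-0.63112,5.05981) → ×s → (-0.79600,6.38169) → (-0.80,6.38)
v5: (1,4) → rotate → (-3.91602,1.29027) → ×s → (-4.93908,1.62735) → (-4.94,1.63)
v6: (-2.5,3) → rotate → (-3.17504,-2.27357) → ×s → (-4.00452,-2.86754) → (-4.00,-2.87)

Cross-section at z=2.75: (0.89,-5.12) (6.34,0.17) (0.46,6.29) (-0.80,6.38) (-4.94,1.63) (-4.00,-2.87)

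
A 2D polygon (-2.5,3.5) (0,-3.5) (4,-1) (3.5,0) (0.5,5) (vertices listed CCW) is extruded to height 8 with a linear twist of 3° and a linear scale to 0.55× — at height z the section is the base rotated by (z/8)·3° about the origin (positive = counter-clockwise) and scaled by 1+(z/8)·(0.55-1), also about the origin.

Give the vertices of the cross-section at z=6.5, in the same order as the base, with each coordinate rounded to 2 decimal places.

Cross-section at z=6.5: (-1.68,2.15) (0.09,-2.22) (2.56,-0.53) (2.22,0.09) (0.18,3.18)

t = z/height = 6.5/8 = 0.8125
s = 1 + (scale-1)·z/height = 1 + (0.55-1)·6.5/8 = 0.634375
θ = twist·z/height = 3°·6.5/8 = 2.4375° = 0.042542 rad
cos θ = 0.999095, sin θ = 0.042530 (intermediates below are computed at full precision and shown rounded to 5 d.p.)
v1: (-2.5,3.5) → rotate → (-2.64659,3.39051) → ×s → (-1.67893,2.15085) → (-1.68,2.15)
v2: (0,-3.5) → rotate → (0.14885,-3.49683) → ×s → (0.09443,-2.21830) → (0.09,-2.22)
v3: (4,-1) → rotate → (4.03891,-0.82898) → ×s → (2.56218,-0.52588) → (2.56,-0.53)
v4: (3.5,0) → rotate → (3.49683,0.14885) → ×s → (2.21830,0.09443) → (2.22,0.09)
v5: (0.5,5) → rotate → (0.28690,5.01674) → ×s → (0.18200,3.18249) → (0.18,3.18)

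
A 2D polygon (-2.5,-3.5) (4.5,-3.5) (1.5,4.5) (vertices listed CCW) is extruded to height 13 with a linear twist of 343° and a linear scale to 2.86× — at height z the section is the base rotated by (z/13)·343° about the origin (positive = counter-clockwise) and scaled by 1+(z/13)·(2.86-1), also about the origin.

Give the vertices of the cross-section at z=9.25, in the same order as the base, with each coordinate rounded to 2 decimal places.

t = z/height = 9.25/13 = 0.711538
s = 1 + (scale-1)·z/height = 1 + (2.86-1)·9.25/13 = 2.323462
θ = twist·z/height = 343°·9.25/13 = 244.0577° = 4.259610 rad
cos θ = -0.437466, sin θ = -0.899235 (intermediates below are computed at full precision and shown rounded to 5 d.p.)
v1: (-2.5,-3.5) → rotate → (-2.05366,3.77922) → ×s → (-4.77159,8.78087) → (-4.77,8.78)
v2: (4.5,-3.5) → rotate → (-5.11592,-2.51543) → ×s → (-11.88664,-5.84450) → (-11.89,-5.84)
v3: (1.5,4.5) → rotate → (3.39036,-3.31745) → ×s → (7.87737,-7.70797) → (7.88,-7.71)

Cross-section at z=9.25: (-4.77,8.78) (-11.89,-5.84) (7.88,-7.71)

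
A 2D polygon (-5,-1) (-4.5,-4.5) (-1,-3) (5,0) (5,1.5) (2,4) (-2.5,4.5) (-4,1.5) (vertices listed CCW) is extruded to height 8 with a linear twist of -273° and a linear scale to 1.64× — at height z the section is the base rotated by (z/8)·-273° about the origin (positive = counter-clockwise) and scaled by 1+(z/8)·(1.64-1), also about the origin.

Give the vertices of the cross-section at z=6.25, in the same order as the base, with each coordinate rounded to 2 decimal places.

t = z/height = 6.25/8 = 0.78125
s = 1 + (scale-1)·z/height = 1 + (1.64-1)·6.25/8 = 1.500000
θ = twist·z/height = -273°·6.25/8 = -213.2813° = -3.722460 rad
cos θ = -0.835987, sin θ = 0.548749 (intermediates below are computed at full precision and shown rounded to 5 d.p.)
v1: (-5,-1) → rotate → (4.72868,-1.90776) → ×s → (7.09303,-2.86164) → (7.09,-2.86)
v2: (-4.5,-4.5) → rotate → (6.23131,1.29257) → ×s → (9.34697,1.93885) → (9.35,1.94)
v3: (-1,-3) → rotate → (2.48223,1.95921) → ×s → (3.72335,2.93882) → (3.72,2.94)
v4: (5,0) → rotate → (-4.17993,2.74375) → ×s → (-6.26990,4.11562) → (-6.27,4.12)
v5: (5,1.5) → rotate → (-5.00306,1.48977) → ×s → (-7.50459,2.23465) → (-7.50,2.23)
v6: (2,4) → rotate → (-3.86697,-2.24645) → ×s → (-5.80046,-3.36967) → (-5.80,-3.37)
v7: (-2.5,4.5) → rotate → (-0.37940,-5.13381) → ×s → (-0.56911,-7.70072) → (-0.57,-7.70)
v8: (-4,1.5) → rotate → (2.52082,-3.44898) → ×s → (3.78124,-5.17347) → (3.78,-5.17)

Cross-section at z=6.25: (7.09,-2.86) (9.35,1.94) (3.72,2.94) (-6.27,4.12) (-7.50,2.23) (-5.80,-3.37) (-0.57,-7.70) (3.78,-5.17)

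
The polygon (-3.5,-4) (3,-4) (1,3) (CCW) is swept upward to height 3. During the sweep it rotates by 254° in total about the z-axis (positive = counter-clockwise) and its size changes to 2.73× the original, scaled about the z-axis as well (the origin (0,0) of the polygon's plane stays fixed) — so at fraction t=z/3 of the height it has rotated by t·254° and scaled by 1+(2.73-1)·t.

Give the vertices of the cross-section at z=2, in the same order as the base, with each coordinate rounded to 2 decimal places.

t = z/height = 2/3 = 0.666667
s = 1 + (scale-1)·z/height = 1 + (2.73-1)·2/3 = 2.153333
θ = twist·z/height = 254°·2/3 = 169.3333° = 2.955424 rad
cos θ = -0.982721, sin θ = 0.185095 (intermediates below are computed at full precision and shown rounded to 5 d.p.)
v1: (-3.5,-4) → rotate → (4.17990,3.28305) → ×s → (9.00072,7.06950) → (9.00,7.07)
v2: (3,-4) → rotate → (-2.20778,4.48617) → ×s → (-4.75409,9.66021) → (-4.75,9.66)
v3: (1,3) → rotate → (-1.53801,-2.76307) → ×s → (-3.31184,-5.94980) → (-3.31,-5.95)

Cross-section at z=2: (9.00,7.07) (-4.75,9.66) (-3.31,-5.95)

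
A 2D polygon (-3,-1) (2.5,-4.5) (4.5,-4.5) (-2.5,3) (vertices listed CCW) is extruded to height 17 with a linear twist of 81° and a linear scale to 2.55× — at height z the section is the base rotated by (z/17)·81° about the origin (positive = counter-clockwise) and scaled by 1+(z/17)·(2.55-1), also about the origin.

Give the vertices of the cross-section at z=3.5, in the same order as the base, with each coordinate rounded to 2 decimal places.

Cross-section at z=3.5: (-3.41,-2.40) (4.86,-4.74) (7.39,-3.98) (-4.29,2.84)

t = z/height = 3.5/17 = 0.205882
s = 1 + (scale-1)·z/height = 1 + (2.55-1)·3.5/17 = 1.319118
θ = twist·z/height = 81°·3.5/17 = 16.6765° = 0.291059 rad
cos θ = 0.957940, sin θ = 0.286967 (intermediates below are computed at full precision and shown rounded to 5 d.p.)
v1: (-3,-1) → rotate → (-2.58685,-1.81884) → ×s → (-3.41236,-2.39927) → (-3.41,-2.40)
v2: (2.5,-4.5) → rotate → (3.68620,-3.59331) → ×s → (4.86254,-4.74000) → (4.86,-4.74)
v3: (4.5,-4.5) → rotate → (5.60208,-3.01938) → ×s → (7.38981,-3.98292) → (7.39,-3.98)
v4: (-2.5,3) → rotate → (-3.25575,2.15640) → ×s → (-4.29472,2.84455) → (-4.29,2.84)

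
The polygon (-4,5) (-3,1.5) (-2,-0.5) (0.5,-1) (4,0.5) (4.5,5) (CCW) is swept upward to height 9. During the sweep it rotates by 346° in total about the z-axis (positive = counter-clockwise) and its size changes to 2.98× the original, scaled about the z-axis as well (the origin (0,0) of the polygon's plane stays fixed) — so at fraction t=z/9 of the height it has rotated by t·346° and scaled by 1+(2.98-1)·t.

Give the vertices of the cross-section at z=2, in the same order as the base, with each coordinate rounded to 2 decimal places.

t = z/height = 2/9 = 0.222222
s = 1 + (scale-1)·z/height = 1 + (2.98-1)·2/9 = 1.440000
θ = twist·z/height = 346°·2/9 = 76.8889° = 1.341964 rad
cos θ = 0.226840, sin θ = 0.973932 (intermediates below are computed at full precision and shown rounded to 5 d.p.)
v1: (-4,5) → rotate → (-5.77702,-2.76153) → ×s → (-8.31891,-3.97660) → (-8.32,-3.98)
v2: (-3,1.5) → rotate → (-2.14142,-2.58154) → ×s → (-3.08364,-3.71741) → (-3.08,-3.72)
v3: (-2,-0.5) → rotate → (0.03329,-2.06128) → ×s → (0.04793,-2.96825) → (0.05,-2.97)
v4: (0.5,-1) → rotate → (1.08735,0.26013) → ×s → (1.56579,0.37458) → (1.57,0.37)
v5: (4,0.5) → rotate → (0.42039,4.00915) → ×s → (0.60537,5.77317) → (0.61,5.77)
v6: (4.5,5) → rotate → (-3.84888,5.51689) → ×s → (-5.54239,7.94433) → (-5.54,7.94)

Cross-section at z=2: (-8.32,-3.98) (-3.08,-3.72) (0.05,-2.97) (1.57,0.37) (0.61,5.77) (-5.54,7.94)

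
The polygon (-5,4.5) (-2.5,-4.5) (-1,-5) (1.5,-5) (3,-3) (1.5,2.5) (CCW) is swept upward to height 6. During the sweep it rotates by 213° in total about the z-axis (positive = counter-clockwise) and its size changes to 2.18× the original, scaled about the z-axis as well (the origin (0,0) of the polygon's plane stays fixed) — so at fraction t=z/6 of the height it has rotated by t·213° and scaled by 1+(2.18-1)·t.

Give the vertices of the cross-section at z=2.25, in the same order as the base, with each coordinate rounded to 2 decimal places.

Cross-section at z=2.25: (-7.66,-5.96) (5.76,-4.69) (6.85,-2.69) (7.48,0.86) (5.02,3.50) (-3.17,2.76)

t = z/height = 2.25/6 = 0.375
s = 1 + (scale-1)·z/height = 1 + (2.18-1)·2.25/6 = 1.442500
θ = twist·z/height = 213°·2.25/6 = 79.8750° = 1.394082 rad
cos θ = 0.175796, sin θ = 0.984427 (intermediates below are computed at full precision and shown rounded to 5 d.p.)
v1: (-5,4.5) → rotate → (-5.30890,-4.13105) → ×s → (-7.65809,-5.95904) → (-7.66,-5.96)
v2: (-2.5,-4.5) → rotate → (3.99043,-3.25215) → ×s → (5.75619,-4.69123) → (5.76,-4.69)
v3: (-1,-5) → rotate → (4.74634,-1.86341) → ×s → (6.84659,-2.68797) → (6.85,-2.69)
v4: (1.5,-5) → rotate → (5.18583,0.59766) → ×s → (7.48056,0.86212) → (7.48,0.86)
v5: (3,-3) → rotate → (3.48067,2.42589) → ×s → (5.02086,3.49935) → (5.02,3.50)
v6: (1.5,2.5) → rotate → (-2.19737,1.91613) → ×s → (-3.16971,2.76402) → (-3.17,2.76)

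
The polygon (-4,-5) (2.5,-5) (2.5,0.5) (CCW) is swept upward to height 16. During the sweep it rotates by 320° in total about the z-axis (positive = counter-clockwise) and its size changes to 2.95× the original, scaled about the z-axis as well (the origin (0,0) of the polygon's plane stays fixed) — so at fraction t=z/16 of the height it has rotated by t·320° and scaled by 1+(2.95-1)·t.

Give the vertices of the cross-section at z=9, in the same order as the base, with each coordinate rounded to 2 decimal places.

Cross-section at z=9: (8.39,10.48) (-5.24,10.48) (-5.24,-1.05)

t = z/height = 9/16 = 0.5625
s = 1 + (scale-1)·z/height = 1 + (2.95-1)·9/16 = 2.096875
θ = twist·z/height = 320°·9/16 = 180.0000° = 3.141593 rad
cos θ = -1.000000, sin θ = 0.000000 (intermediates below are computed at full precision and shown rounded to 5 d.p.)
v1: (-4,-5) → rotate → (4.00000,5.00000) → ×s → (8.38750,10.48438) → (8.39,10.48)
v2: (2.5,-5) → rotate → (-2.50000,5.00000) → ×s → (-5.24219,10.48438) → (-5.24,10.48)
v3: (2.5,0.5) → rotate → (-2.50000,-0.50000) → ×s → (-5.24219,-1.04844) → (-5.24,-1.05)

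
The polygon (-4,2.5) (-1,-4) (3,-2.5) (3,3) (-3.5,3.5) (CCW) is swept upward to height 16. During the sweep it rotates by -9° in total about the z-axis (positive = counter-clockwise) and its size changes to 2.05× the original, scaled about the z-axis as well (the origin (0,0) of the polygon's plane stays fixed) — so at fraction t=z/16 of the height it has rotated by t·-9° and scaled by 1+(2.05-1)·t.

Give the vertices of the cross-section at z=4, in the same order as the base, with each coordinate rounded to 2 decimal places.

t = z/height = 4/16 = 0.25
s = 1 + (scale-1)·z/height = 1 + (2.05-1)·4/16 = 1.262500
θ = twist·z/height = -9°·4/16 = -2.2500° = -0.039270 rad
cos θ = 0.999229, sin θ = -0.039260 (intermediates below are computed at full precision and shown rounded to 5 d.p.)
v1: (-4,2.5) → rotate → (-3.89877,2.65511) → ×s → (-4.92219,3.35208) → (-4.92,3.35)
v2: (-1,-4) → rotate → (-1.15627,-3.95766) → ×s → (-1.45979,-4.99654) → (-1.46,-5.00)
v3: (3,-2.5) → rotate → (2.89954,-2.61585) → ×s → (3.66067,-3.30251) → (3.66,-3.30)
v4: (3,3) → rotate → (3.11547,2.87991) → ×s → (3.93328,3.63588) → (3.93,3.64)
v5: (-3.5,3.5) → rotate → (-3.35989,3.63471) → ×s → (-4.24186,4.58882) → (-4.24,4.59)

Cross-section at z=4: (-4.92,3.35) (-1.46,-5.00) (3.66,-3.30) (3.93,3.64) (-4.24,4.59)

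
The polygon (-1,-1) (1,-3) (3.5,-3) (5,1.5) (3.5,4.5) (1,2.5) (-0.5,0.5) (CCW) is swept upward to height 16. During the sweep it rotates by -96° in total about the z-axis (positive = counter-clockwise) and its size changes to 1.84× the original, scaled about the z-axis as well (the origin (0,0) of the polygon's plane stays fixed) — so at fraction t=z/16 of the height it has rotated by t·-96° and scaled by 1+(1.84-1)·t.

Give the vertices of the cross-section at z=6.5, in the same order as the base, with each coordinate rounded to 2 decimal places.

t = z/height = 6.5/16 = 0.40625
s = 1 + (scale-1)·z/height = 1 + (1.84-1)·6.5/16 = 1.341250
θ = twist·z/height = -96°·6.5/16 = -39.0000° = -0.680678 rad
cos θ = 0.777146, sin θ = -0.629320 (intermediates below are computed at full precision and shown rounded to 5 d.p.)
v1: (-1,-1) → rotate → (-1.40647,-0.14783) → ×s → (-1.88642,-0.19827) → (-1.89,-0.20)
v2: (1,-3) → rotate → (-1.11082,-2.96076) → ×s → (-1.48988,-3.97112) → (-1.49,-3.97)
v3: (3.5,-3) → rotate → (0.83205,-4.53406) → ×s → (1.11599,-6.08131) → (1.12,-6.08)
v4: (5,1.5) → rotate → (4.82971,-1.98088) → ×s → (6.47785,-2.65686) → (6.48,-2.66)
v5: (3.5,4.5) → rotate → (5.55195,1.29454) → ×s → (7.44656,1.73630) → (7.45,1.74)
v6: (1,2.5) → rotate → (2.35045,1.31354) → ×s → (3.15254,1.76179) → (3.15,1.76)
v7: (-0.5,0.5) → rotate → (-0.07391,0.70323) → ×s → (-0.09914,0.94321) → (-0.10,0.94)

Cross-section at z=6.5: (-1.89,-0.20) (-1.49,-3.97) (1.12,-6.08) (6.48,-2.66) (7.45,1.74) (3.15,1.76) (-0.10,0.94)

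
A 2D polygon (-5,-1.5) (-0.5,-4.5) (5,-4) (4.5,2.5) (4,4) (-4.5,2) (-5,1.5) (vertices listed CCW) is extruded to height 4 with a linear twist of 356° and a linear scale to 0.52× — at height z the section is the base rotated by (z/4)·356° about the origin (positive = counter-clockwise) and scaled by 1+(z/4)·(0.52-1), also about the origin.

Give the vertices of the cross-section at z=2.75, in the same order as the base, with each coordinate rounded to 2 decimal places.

t = z/height = 2.75/4 = 0.6875
s = 1 + (scale-1)·z/height = 1 + (0.52-1)·2.75/4 = 0.670000
θ = twist·z/height = 356°·2.75/4 = 244.7500° = 4.271693 rad
cos θ = -0.426569, sin θ = -0.904455 (intermediates below are computed at full precision and shown rounded to 5 d.p.)
v1: (-5,-1.5) → rotate → (0.77616,5.16213) → ×s → (0.52003,3.45863) → (0.52,3.46)
v2: (-0.5,-4.5) → rotate → (-3.85676,2.37179) → ×s → (-2.58403,1.58910) → (-2.58,1.59)
v3: (5,-4) → rotate → (-5.75066,-2.81600) → ×s → (-3.85295,-1.88672) → (-3.85,-1.89)
v4: (4.5,2.5) → rotate → (0.34158,-5.13647) → ×s → (0.22886,-3.44143) → (0.23,-3.44)
v5: (4,4) → rotate → (1.91155,-5.32410) → ×s → (1.28074,-3.56714) → (1.28,-3.57)
v6: (-4.5,2) → rotate → (3.72847,3.21691) → ×s → (2.49807,2.15533) → (2.50,2.16)
v7: (-5,1.5) → rotate → (3.48953,3.88242) → ×s → (2.33798,2.60122) → (2.34,2.60)

Cross-section at z=2.75: (0.52,3.46) (-2.58,1.59) (-3.85,-1.89) (0.23,-3.44) (1.28,-3.57) (2.50,2.16) (2.34,2.60)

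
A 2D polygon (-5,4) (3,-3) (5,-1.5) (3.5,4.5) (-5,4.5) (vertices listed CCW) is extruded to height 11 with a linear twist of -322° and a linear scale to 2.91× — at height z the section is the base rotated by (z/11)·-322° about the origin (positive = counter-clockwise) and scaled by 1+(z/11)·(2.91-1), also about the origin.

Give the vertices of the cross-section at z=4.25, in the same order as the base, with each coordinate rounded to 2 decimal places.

t = z/height = 4.25/11 = 0.386364
s = 1 + (scale-1)·z/height = 1 + (2.91-1)·4.25/11 = 1.737955
θ = twist·z/height = -322°·4.25/11 = -124.4091° = -2.171348 rad
cos θ = -0.565098, sin θ = -0.825024 (intermediates below are computed at full precision and shown rounded to 5 d.p.)
v1: (-5,4) → rotate → (6.12558,1.86473) → ×s → (10.64599,3.24081) → (10.65,3.24)
v2: (3,-3) → rotate → (-4.17037,-0.77978) → ×s → (-7.24791,-1.35522) → (-7.25,-1.36)
v3: (5,-1.5) → rotate → (-4.06303,-3.27747) → ×s → (-7.06135,-5.69610) → (-7.06,-5.70)
v4: (3.5,4.5) → rotate → (1.73476,-5.43052) → ×s → (3.01494,-9.43800) → (3.01,-9.44)
v5: (-5,4.5) → rotate → (6.53810,1.58218) → ×s → (11.36292,2.74975) → (11.36,2.75)

Cross-section at z=4.25: (10.65,3.24) (-7.25,-1.36) (-7.06,-5.70) (3.01,-9.44) (11.36,2.75)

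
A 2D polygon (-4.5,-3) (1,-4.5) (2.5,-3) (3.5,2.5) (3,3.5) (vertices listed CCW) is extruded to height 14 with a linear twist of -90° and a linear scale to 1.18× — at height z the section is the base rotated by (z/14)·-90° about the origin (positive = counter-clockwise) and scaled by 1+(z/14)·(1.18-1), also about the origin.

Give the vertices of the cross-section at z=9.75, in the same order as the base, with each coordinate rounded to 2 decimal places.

t = z/height = 9.75/14 = 0.696429
s = 1 + (scale-1)·z/height = 1 + (1.18-1)·9.75/14 = 1.125357
θ = twist·z/height = -90°·9.75/14 = -62.6786° = -1.093947 rad
cos θ = 0.458982, sin θ = -0.888446 (intermediates below are computed at full precision and shown rounded to 5 d.p.)
v1: (-4.5,-3) → rotate → (-4.73076,2.62106) → ×s → (-5.32379,2.94963) → (-5.32,2.95)
v2: (1,-4.5) → rotate → (-3.53902,-2.95386) → ×s → (-3.98267,-3.32415) → (-3.98,-3.32)
v3: (2.5,-3) → rotate → (-1.51788,-3.59806) → ×s → (-1.70816,-4.04910) → (-1.71,-4.05)
v4: (3.5,2.5) → rotate → (3.82755,-1.96211) → ×s → (4.30736,-2.20807) → (4.31,-2.21)
v5: (3,3.5) → rotate → (4.48651,-1.05890) → ×s → (5.04892,-1.19164) → (5.05,-1.19)

Cross-section at z=9.75: (-5.32,2.95) (-3.98,-3.32) (-1.71,-4.05) (4.31,-2.21) (5.05,-1.19)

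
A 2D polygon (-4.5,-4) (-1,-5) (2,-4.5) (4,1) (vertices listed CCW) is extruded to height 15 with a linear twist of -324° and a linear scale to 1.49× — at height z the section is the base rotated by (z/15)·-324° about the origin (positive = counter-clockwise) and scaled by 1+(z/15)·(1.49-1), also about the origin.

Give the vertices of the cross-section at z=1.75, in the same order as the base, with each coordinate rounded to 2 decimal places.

Cross-section at z=1.75: (-6.35,-0.43) (-4.08,-3.53) (-1.25,-5.05) (3.99,-1.76)

t = z/height = 1.75/15 = 0.116667
s = 1 + (scale-1)·z/height = 1 + (1.49-1)·1.75/15 = 1.057167
θ = twist·z/height = -324°·1.75/15 = -37.8000° = -0.659734 rad
cos θ = 0.790155, sin θ = -0.612907 (intermediates below are computed at full precision and shown rounded to 5 d.p.)
v1: (-4.5,-4) → rotate → (-6.00733,-0.40254) → ×s → (-6.35074,-0.42555) → (-6.35,-0.43)
v2: (-1,-5) → rotate → (-3.85469,-3.33787) → ×s → (-4.07505,-3.52868) → (-4.08,-3.53)
v3: (2,-4.5) → rotate → (-1.17777,-4.78151) → ×s → (-1.24510,-5.05485) → (-1.25,-5.05)
v4: (4,1) → rotate → (3.77353,-1.66147) → ×s → (3.98925,-1.75645) → (3.99,-1.76)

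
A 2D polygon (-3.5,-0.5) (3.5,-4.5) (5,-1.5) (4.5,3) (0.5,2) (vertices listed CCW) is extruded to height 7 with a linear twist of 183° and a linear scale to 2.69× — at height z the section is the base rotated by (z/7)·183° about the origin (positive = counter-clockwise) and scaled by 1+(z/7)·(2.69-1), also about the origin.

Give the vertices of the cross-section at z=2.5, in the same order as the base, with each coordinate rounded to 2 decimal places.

Cross-section at z=2.5: (-1.61,-5.44) (8.90,2.09) (5.53,6.28) (-1.36,8.56) (-2.58,2.07)

t = z/height = 2.5/7 = 0.357143
s = 1 + (scale-1)·z/height = 1 + (2.69-1)·2.5/7 = 1.603571
θ = twist·z/height = 183°·2.5/7 = 65.3571° = 1.140697 rad
cos θ = 0.416961, sin θ = 0.908924 (intermediates below are computed at full precision and shown rounded to 5 d.p.)
v1: (-3.5,-0.5) → rotate → (-1.00490,-3.38972) → ×s → (-1.61143,-5.43565) → (-1.61,-5.44)
v2: (3.5,-4.5) → rotate → (5.54952,1.30491) → ×s → (8.89906,2.09252) → (8.90,2.09)
v3: (5,-1.5) → rotate → (3.44819,3.91918) → ×s → (5.52942,6.28469) → (5.53,6.28)
v4: (4.5,3) → rotate → (-0.85045,5.34104) → ×s → (-1.36376,8.56474) → (-1.36,8.56)
v5: (0.5,2) → rotate → (-1.60937,1.28838) → ×s → (-2.58074,2.06602) → (-2.58,2.07)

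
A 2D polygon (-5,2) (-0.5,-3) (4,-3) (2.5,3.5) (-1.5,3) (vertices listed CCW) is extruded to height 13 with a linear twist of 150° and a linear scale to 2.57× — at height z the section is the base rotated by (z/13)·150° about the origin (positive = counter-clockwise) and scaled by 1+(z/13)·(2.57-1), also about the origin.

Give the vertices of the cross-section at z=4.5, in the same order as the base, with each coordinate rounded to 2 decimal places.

t = z/height = 4.5/13 = 0.346154
s = 1 + (scale-1)·z/height = 1 + (2.57-1)·4.5/13 = 1.543462
θ = twist·z/height = 150°·4.5/13 = 51.9231° = 0.906229 rad
cos θ = 0.616719, sin θ = 0.787183 (intermediates below are computed at full precision and shown rounded to 5 d.p.)
v1: (-5,2) → rotate → (-4.65796,-2.70248) → ×s → (-7.18938,-4.17117) → (-7.19,-4.17)
v2: (-0.5,-3) → rotate → (2.05319,-2.24375) → ×s → (3.16902,-3.46314) → (3.17,-3.46)
v3: (4,-3) → rotate → (4.82843,1.29858) → ×s → (7.45249,2.00430) → (7.45,2.00)
v4: (2.5,3.5) → rotate → (-1.21335,4.12647) → ×s → (-1.87275,6.36906) → (-1.87,6.37)
v5: (-1.5,3) → rotate → (-3.28663,0.66938) → ×s → (-5.07279,1.03316) → (-5.07,1.03)

Cross-section at z=4.5: (-7.19,-4.17) (3.17,-3.46) (7.45,2.00) (-1.87,6.37) (-5.07,1.03)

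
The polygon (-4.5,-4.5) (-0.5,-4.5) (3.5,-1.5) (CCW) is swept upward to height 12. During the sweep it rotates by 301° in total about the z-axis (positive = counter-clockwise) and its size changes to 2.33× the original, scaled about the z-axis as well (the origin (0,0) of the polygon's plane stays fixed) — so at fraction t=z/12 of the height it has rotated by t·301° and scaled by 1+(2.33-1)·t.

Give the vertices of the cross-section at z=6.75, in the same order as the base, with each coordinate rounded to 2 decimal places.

Cross-section at z=6.75: (9.19,6.27) (2.32,7.57) (-5.53,3.71)

t = z/height = 6.75/12 = 0.5625
s = 1 + (scale-1)·z/height = 1 + (2.33-1)·6.75/12 = 1.748125
θ = twist·z/height = 301°·6.75/12 = 169.3125° = 2.955061 rad
cos θ = -0.982653, sin θ = 0.185452 (intermediates below are computed at full precision and shown rounded to 5 d.p.)
v1: (-4.5,-4.5) → rotate → (5.25647,3.58740) → ×s → (9.18898,6.27123) → (9.19,6.27)
v2: (-0.5,-4.5) → rotate → (1.32586,4.32921) → ×s → (2.31777,7.56801) → (2.32,7.57)
v3: (3.5,-1.5) → rotate → (-3.16111,2.12306) → ×s → (-5.52601,3.71138) → (-5.53,3.71)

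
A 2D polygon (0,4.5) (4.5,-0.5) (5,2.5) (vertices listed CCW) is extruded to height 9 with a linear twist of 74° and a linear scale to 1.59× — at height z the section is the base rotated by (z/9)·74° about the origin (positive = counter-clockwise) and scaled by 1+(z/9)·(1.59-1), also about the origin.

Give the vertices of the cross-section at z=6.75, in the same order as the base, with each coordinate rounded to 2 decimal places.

Cross-section at z=6.75: (-5.35,3.68) (4.27,4.94) (1.11,7.99)

t = z/height = 6.75/9 = 0.75
s = 1 + (scale-1)·z/height = 1 + (1.59-1)·6.75/9 = 1.442500
θ = twist·z/height = 74°·6.75/9 = 55.5000° = 0.968658 rad
cos θ = 0.566406, sin θ = 0.824126 (intermediates below are computed at full precision and shown rounded to 5 d.p.)
v1: (0,4.5) → rotate → (-3.70857,2.54883) → ×s → (-5.34961,3.67668) → (-5.35,3.68)
v2: (4.5,-0.5) → rotate → (2.96089,3.42536) → ×s → (4.27109,4.94109) → (4.27,4.94)
v3: (5,2.5) → rotate → (0.77172,5.53665) → ×s → (1.11320,7.98661) → (1.11,7.99)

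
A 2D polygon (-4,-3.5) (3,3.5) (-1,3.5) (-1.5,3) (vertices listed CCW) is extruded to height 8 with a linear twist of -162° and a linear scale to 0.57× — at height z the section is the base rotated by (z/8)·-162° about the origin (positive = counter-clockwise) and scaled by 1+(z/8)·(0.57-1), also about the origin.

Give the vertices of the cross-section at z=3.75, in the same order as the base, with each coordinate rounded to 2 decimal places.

Cross-section at z=3.75: (-3.49,2.42) (3.29,-1.64) (2.52,1.45) (2.03,1.74)

t = z/height = 3.75/8 = 0.46875
s = 1 + (scale-1)·z/height = 1 + (0.57-1)·3.75/8 = 0.798438
θ = twist·z/height = -162°·3.75/8 = -75.9375° = -1.325359 rad
cos θ = 0.242980, sin θ = -0.970031 (intermediates below are computed at full precision and shown rounded to 5 d.p.)
v1: (-4,-3.5) → rotate → (-4.36703,3.02969) → ×s → (-3.48680,2.41902) → (-3.49,2.42)
v2: (3,3.5) → rotate → (4.12405,-2.05966) → ×s → (3.29280,-1.64451) → (3.29,-1.64)
v3: (-1,3.5) → rotate → (3.15213,1.82046) → ×s → (2.51678,1.45353) → (2.52,1.45)
v4: (-1.5,3) → rotate → (2.54562,2.18399) → ×s → (2.03252,1.74378) → (2.03,1.74)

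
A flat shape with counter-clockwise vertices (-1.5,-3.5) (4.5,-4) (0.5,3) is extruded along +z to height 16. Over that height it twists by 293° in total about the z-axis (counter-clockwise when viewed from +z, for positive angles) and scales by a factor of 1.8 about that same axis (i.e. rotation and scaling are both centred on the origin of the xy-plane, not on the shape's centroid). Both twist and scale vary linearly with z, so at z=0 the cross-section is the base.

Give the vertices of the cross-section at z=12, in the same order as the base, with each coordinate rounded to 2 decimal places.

t = z/height = 12/16 = 0.75
s = 1 + (scale-1)·z/height = 1 + (1.8-1)·12/16 = 1.600000
θ = twist·z/height = 293°·12/16 = 219.7500° = 3.835361 rad
cos θ = -0.768842, sin θ = -0.639439 (intermediates below are computed at full precision and shown rounded to 5 d.p.)
v1: (-1.5,-3.5) → rotate → (-1.08477,3.65010) → ×s → (-1.73564,5.84017) → (-1.74,5.84)
v2: (4.5,-4) → rotate → (-6.01754,0.19789) → ×s → (-9.62807,0.31663) → (-9.63,0.32)
v3: (0.5,3) → rotate → (1.53390,-2.62624) → ×s → (2.45423,-4.20199) → (2.45,-4.20)

Cross-section at z=12: (-1.74,5.84) (-9.63,0.32) (2.45,-4.20)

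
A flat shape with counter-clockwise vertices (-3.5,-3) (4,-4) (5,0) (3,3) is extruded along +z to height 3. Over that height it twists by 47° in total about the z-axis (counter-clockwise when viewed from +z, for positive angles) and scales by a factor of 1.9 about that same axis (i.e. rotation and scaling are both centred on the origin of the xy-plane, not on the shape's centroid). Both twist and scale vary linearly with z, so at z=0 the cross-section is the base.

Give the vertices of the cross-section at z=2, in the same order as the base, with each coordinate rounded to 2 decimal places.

t = z/height = 2/3 = 0.666667
s = 1 + (scale-1)·z/height = 1 + (1.9-1)·2/3 = 1.600000
θ = twist·z/height = 47°·2/3 = 31.3333° = 0.546870 rad
cos θ = 0.854156, sin θ = 0.520016 (intermediates below are computed at full precision and shown rounded to 5 d.p.)
v1: (-3.5,-3) → rotate → (-1.42950,-4.38253) → ×s → (-2.28720,-7.01204) → (-2.29,-7.01)
v2: (4,-4) → rotate → (5.49669,-1.33656) → ×s → (8.79470,-2.13850) → (8.79,-2.14)
v3: (5,0) → rotate → (4.27078,2.60008) → ×s → (6.83325,4.16013) → (6.83,4.16)
v4: (3,3) → rotate → (1.00242,4.12252) → ×s → (1.60387,6.59603) → (1.60,6.60)

Cross-section at z=2: (-2.29,-7.01) (8.79,-2.14) (6.83,4.16) (1.60,6.60)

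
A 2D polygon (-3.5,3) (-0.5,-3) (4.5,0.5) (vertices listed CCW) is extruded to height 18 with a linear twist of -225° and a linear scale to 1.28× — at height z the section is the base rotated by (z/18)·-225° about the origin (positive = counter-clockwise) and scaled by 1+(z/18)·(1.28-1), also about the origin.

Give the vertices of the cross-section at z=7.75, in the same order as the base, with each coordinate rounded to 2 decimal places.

t = z/height = 7.75/18 = 0.430556
s = 1 + (scale-1)·z/height = 1 + (1.28-1)·7.75/18 = 1.120556
θ = twist·z/height = -225°·7.75/18 = -96.8750° = -1.690788 rad
cos θ = -0.119704, sin θ = -0.992810 (intermediates below are computed at full precision and shown rounded to 5 d.p.)
v1: (-3.5,3) → rotate → (3.39739,3.11572) → ×s → (3.80697,3.49134) → (3.81,3.49)
v2: (-0.5,-3) → rotate → (-2.91858,0.85552) → ×s → (-3.27043,0.95865) → (-3.27,0.96)
v3: (4.5,0.5) → rotate → (-0.04226,-4.52750) → ×s → (-0.04736,-5.07331) → (-0.05,-5.07)

Cross-section at z=7.75: (3.81,3.49) (-3.27,0.96) (-0.05,-5.07)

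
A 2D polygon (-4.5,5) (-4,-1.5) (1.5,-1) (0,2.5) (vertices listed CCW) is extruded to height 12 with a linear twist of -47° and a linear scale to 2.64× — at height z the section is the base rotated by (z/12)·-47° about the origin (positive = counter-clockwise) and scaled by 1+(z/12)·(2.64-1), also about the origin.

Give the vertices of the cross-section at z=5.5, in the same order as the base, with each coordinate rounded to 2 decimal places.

Cross-section at z=5.5: (-4.12,11.04) (-7.48,0.13) (1.80,-2.59) (1.61,4.07)

t = z/height = 5.5/12 = 0.458333
s = 1 + (scale-1)·z/height = 1 + (2.64-1)·5.5/12 = 1.751667
θ = twist·z/height = -47°·5.5/12 = -21.5417° = -0.375973 rad
cos θ = 0.930151, sin θ = -0.367178 (intermediates below are computed at full precision and shown rounded to 5 d.p.)
v1: (-4.5,5) → rotate → (-2.34979,6.30305) → ×s → (-4.11605,11.04085) → (-4.12,11.04)
v2: (-4,-1.5) → rotate → (-4.27137,0.07348) → ×s → (-7.48202,0.12872) → (-7.48,0.13)
v3: (1.5,-1) → rotate → (1.02805,-1.48092) → ×s → (1.80080,-2.59407) → (1.80,-2.59)
v4: (0,2.5) → rotate → (0.91794,2.32538) → ×s → (1.60793,4.07329) → (1.61,4.07)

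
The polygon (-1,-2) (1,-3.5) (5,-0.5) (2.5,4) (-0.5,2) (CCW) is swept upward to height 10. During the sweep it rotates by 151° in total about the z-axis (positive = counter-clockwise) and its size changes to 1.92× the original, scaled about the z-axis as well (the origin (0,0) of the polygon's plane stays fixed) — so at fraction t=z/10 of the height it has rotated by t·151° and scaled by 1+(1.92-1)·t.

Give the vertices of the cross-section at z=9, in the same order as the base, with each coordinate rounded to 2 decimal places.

t = z/height = 9/10 = 0.9
s = 1 + (scale-1)·z/height = 1 + (1.92-1)·9/10 = 1.828000
θ = twist·z/height = 151°·9/10 = 135.9000° = 2.371902 rad
cos θ = -0.718126, sin θ = 0.695913 (intermediates below are computed at full precision and shown rounded to 5 d.p.)
v1: (-1,-2) → rotate → (2.10995,0.74034) → ×s → (3.85699,1.35334) → (3.86,1.35)
v2: (1,-3.5) → rotate → (1.71757,3.20935) → ×s → (3.13972,5.86670) → (3.14,5.87)
v3: (5,-0.5) → rotate → (-3.24268,3.83863) → ×s → (-5.92761,7.01701) → (-5.93,7.02)
v4: (2.5,4) → rotate → (-4.57897,-1.13272) → ×s → (-8.37035,-2.07062) → (-8.37,-2.07)
v5: (-0.5,2) → rotate → (-1.03276,-1.78421) → ×s → (-1.88789,-3.26153) → (-1.89,-3.26)

Cross-section at z=9: (3.86,1.35) (3.14,5.87) (-5.93,7.02) (-8.37,-2.07) (-1.89,-3.26)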